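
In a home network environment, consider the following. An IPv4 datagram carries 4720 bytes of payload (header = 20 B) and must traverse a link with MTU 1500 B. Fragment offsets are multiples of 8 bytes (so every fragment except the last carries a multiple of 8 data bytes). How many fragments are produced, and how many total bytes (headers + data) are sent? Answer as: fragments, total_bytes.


Max data per non-final fragment = floor((MTU - header)/8)*8 = floor((1500 - 20)/8)*8 = floor(1480/8)*8 = 1480 B
Final fragment needs no 8-byte alignment: it can carry up to MTU - header = 1480 B
Non-final fragments needed = ceil((payload - 1480) / 1480) = ceil(3240/1480) = ceil(2.1892) = 3
Number of fragments = 3 + 1 = 4
Fragment sizes (data): 3 * 1480 B + 280 B (last, 280 <= 1480 OK)
Total bytes sent = payload + n_frags * header = 4720 + 4*20 = 4720 + 80 = 4800 B

4, 4800


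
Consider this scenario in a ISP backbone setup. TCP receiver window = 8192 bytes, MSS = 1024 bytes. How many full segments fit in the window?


Given: RWND = 8192 bytes, MSS = 1024 bytes
Full segments = floor(RWND / MSS)
Full segments = floor(8192 / 1024)
Full segments = floor(8.0) = 8

8


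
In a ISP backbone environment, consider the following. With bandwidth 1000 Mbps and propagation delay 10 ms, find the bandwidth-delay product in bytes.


Given: bandwidth = 1000 Mbps, delay = 10 ms
BDP in bits = 1000 * 10^6 * 10 / 1000
BDP in bits = 10000000
BDP in bytes = 10000000 / 8 = 1250000

1250000


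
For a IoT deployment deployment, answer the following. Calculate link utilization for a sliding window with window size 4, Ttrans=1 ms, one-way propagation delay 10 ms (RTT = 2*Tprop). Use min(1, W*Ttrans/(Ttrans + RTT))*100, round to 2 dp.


Given: W = 4, Ttrans = 1 ms, RTT = 20 ms (= 2 * Tprop, Tprop = 10 ms)
Cycle time = Ttrans + RTT = 1 + 20 = 21 ms (first packet sent until its ACK returns)
W * Ttrans = 4 * 1 = 4 ms of sending per cycle
W * Ttrans / (Ttrans + RTT) = 4 / 21 = 0.190476
U = min(1, 0.190476) = 0.190476
U% = 19.05%

19.05


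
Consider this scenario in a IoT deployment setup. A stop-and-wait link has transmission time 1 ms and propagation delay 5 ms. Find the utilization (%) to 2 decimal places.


Given: Ttrans = 1 ms, Tprop = 5 ms
RTT = 2 * Tprop = 2 * 5 = 10 ms
U = Ttrans / (Ttrans + RTT)
U = 1 / (1 + 10)
U = 1 / 11 = 0.090909
U% = 9.09%

9.09


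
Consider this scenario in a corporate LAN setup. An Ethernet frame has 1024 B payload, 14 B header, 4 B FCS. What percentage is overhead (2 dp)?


Given: payload = 1024 B, header = 14 B, trailer = 4 B
Overhead bytes = header + trailer = 14 + 4 = 18
Total frame = payload + overhead = 1024 + 18 = 1042
Overhead % = 18 / 1042 * 100 = 1.7274% -> 1.73% (2 dp)

1.73


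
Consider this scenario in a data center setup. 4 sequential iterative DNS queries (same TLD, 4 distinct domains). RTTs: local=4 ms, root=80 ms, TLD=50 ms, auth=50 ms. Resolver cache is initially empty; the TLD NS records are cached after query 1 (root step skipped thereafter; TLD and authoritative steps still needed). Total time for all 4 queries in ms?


Lookup 1 (cold cache): local + root + TLD + auth = 4 + 80 + 50 + 50 = 184 ms
Lookups 2..4 (TLD NS cached -> skip root; new domain -> still ask TLD and auth): local + TLD + auth = 4 + 50 + 50 = 104 ms each
Remaining 3 lookups: 3 * 104 = 312 ms
Total = 184 + 312 = 496 ms

496


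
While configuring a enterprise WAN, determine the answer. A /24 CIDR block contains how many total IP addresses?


Given: CIDR prefix /24
Host bits = 32 - 24 = 8
Total addresses = 2^8 = 256

256


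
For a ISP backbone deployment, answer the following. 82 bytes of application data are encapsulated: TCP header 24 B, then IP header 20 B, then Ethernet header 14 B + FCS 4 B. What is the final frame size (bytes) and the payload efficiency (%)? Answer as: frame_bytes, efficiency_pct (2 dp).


TCP segment = 82 + 24 = 106 B
IP packet = 106 + 20 = 126 B
Ethernet frame = 126 + 14 + 4 = 144 B
Efficiency = app / frame = 82 / 144 = 0.569444 = 56.9444% -> 56.94% (2 dp)

144, 56.94


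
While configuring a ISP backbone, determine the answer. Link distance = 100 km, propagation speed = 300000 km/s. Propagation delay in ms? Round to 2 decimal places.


Given: distance = 100 km, speed = 300000 km/s
Delay = distance / speed = 100 / 300000 seconds
Delay in ms = 100 * 1000 / 300000
Delay = 0.3333 ms
Rounded to 2 dp = 0.33 ms

0.33


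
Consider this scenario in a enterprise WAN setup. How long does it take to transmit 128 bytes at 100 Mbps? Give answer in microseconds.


Given: packet = 128 bytes, bandwidth = 100 Mbps
Packet in bits = 128 * 8 = 1024 bits
Bandwidth = 100 * 10^6 = 100000000 bps
Time = 1024 / 100000000 seconds
Time in us = 1024 * 10^6 / 100000000 = 10.24

10.24


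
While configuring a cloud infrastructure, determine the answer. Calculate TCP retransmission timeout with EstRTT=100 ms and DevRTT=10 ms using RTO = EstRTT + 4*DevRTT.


Given: EstRTT = 100 ms, DevRTT = 10 ms
Timeout = EstRTT + 4 * DevRTT
4 * DevRTT = 4 * 10 = 40
Timeout = 100 + 40 = 140 ms

140


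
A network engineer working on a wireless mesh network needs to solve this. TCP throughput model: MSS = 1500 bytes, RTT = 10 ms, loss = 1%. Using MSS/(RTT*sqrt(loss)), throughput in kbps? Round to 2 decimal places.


Given: MSS = 1500 bytes, RTT = 10 ms, loss = 1%
RTT in seconds = 10 / 1000 = 0.01
Loss rate = 1% = 0.01
sqrt(loss) = sqrt(0.01) = 0.1
Throughput (bytes/s) = 1500 / (0.01 * 0.1) = 1500000.0000
Throughput (kbps) = 1500000.0000 * 8 / 1000 = 12000.000000 -> 12000.00 kbps (2 dp)

12000.00


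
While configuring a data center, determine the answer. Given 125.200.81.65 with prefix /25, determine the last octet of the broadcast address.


Given: IP = 125.200.81.65, prefix = /25
Host bits = 32 - 25 = 7
Network last octet = 65 AND mask = 0
Host part size = 2^7 - 1 = 127
Broadcast last octet = 0 OR 127 = 127

127


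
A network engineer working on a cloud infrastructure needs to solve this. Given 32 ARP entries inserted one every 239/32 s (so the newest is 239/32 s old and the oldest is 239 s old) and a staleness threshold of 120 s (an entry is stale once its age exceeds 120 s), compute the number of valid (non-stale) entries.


Ages are k * 239/32 s for k = 1..32 (spacing = 7.4688 s).
Entry k is valid iff k * 239/32 <= 120 iff k <= 32 * 120 / 239 = 16.0669
n_valid = floor(16.0669) = 16
(n_stale = 32 - 16 = 16)

16


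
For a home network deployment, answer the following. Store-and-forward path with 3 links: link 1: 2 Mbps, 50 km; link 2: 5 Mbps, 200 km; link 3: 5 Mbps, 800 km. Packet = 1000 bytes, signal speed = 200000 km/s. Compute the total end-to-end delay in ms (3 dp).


Packet = 1000 bytes = 8000 bits. Store-and-forward: sum (t_trans + t_prop) per link.
Link 1: t_trans = 8000/(2*10^6) s = 4.0000 ms; t_prop = 50/200000 s = 0.2500 ms; subtotal = 4.2500 ms
Link 2: t_trans = 8000/(5*10^6) s = 1.6000 ms; t_prop = 200/200000 s = 1.0000 ms; subtotal = 2.6000 ms
Link 3: t_trans = 8000/(5*10^6) s = 1.6000 ms; t_prop = 800/200000 s = 4.0000 ms; subtotal = 5.6000 ms
End-to-end = 4.2500 + 2.6000 + 5.6000 = 12.4500 ms -> 12.450 ms (3 dp)

12.450


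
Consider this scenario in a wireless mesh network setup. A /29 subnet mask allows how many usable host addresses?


Given: subnet mask /29
Host bits = 32 - 29 = 3
Total addresses = 2^3 = 8
Usable hosts = 8 - 2 (network + broadcast) = 6

6


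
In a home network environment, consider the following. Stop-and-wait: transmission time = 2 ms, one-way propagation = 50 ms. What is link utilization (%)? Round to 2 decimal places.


Given: Ttrans = 2 ms, Tprop = 50 ms
RTT = 2 * Tprop = 2 * 50 = 100 ms
U = Ttrans / (Ttrans + RTT)
U = 2 / (2 + 100)
U = 2 / 102 = 0.019608
U% = 1.96%

1.96


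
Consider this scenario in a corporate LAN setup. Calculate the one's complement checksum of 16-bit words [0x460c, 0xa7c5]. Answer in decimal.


Given words: [0x460c, 0xa7c5]
Step 1: Sum all words
Raw sum = 17932 + 42949 = 60881
One's complement = ~60881 & 0xFFFF = 4654

4654


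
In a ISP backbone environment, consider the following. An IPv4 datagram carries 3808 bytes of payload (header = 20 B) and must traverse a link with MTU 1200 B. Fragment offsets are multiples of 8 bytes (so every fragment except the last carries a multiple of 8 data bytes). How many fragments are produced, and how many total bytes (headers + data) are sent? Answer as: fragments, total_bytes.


Max data per non-final fragment = floor((MTU - header)/8)*8 = floor((1200 - 20)/8)*8 = floor(1180/8)*8 = 1176 B
Final fragment needs no 8-byte alignment: it can carry up to MTU - header = 1180 B
Non-final fragments needed = ceil((payload - 1180) / 1176) = ceil(2628/1176) = ceil(2.2347) = 3
Number of fragments = 3 + 1 = 4
Fragment sizes (data): 3 * 1176 B + 280 B (last, 280 <= 1180 OK)
Total bytes sent = payload + n_frags * header = 3808 + 4*20 = 3808 + 80 = 3888 B

4, 3888


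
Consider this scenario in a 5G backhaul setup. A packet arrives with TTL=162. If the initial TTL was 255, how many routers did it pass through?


Given: initial TTL = 255, received TTL = 162
Hops = initial TTL - received TTL
Hops = 255 - 162 = 93

93


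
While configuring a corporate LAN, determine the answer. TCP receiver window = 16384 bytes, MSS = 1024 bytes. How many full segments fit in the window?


Given: RWND = 16384 bytes, MSS = 1024 bytes
Full segments = floor(RWND / MSS)
Full segments = floor(16384 / 1024)
Full segments = floor(16.0) = 16

16


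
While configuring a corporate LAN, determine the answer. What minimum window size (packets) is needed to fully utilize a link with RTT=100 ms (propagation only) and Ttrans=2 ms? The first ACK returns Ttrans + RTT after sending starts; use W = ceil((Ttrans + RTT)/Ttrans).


Given: Ttrans = 2 ms, RTT = 100 ms (= 2 * Tprop, Tprop = 50 ms)
Time until first ACK returns = Ttrans + RTT = 2 + 100 = 102 ms
Need W * Ttrans >= Ttrans + RTT  ->  W >= (Ttrans + RTT) / Ttrans
(Ttrans + RTT) / Ttrans = 102 / 2 = 51
W_min = ceil(51) = 51

51


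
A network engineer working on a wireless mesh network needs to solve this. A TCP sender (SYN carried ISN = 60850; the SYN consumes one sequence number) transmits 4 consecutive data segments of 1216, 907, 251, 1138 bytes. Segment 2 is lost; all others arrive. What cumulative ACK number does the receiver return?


SYN uses sequence number 60850; first data byte = ISN + 1 = 60851.
Segment 1: SEQ = 60851, len = 1216 B, covers [60851, 62066]
Segment 2: SEQ = 62067, len = 907 B, covers [62067, 62973] [LOST]
Segment 3: SEQ = 62974, len = 251 B, covers [62974, 63224]
Segment 4: SEQ = 63225, len = 1138 B, covers [63225, 64362]
In-order data received: bytes [60851, 62066] (segments 1..1).
Segment 2 missing -> gap begins at byte 62067; later segments buffered out of order.
Cumulative ACK = next expected in-order byte = 60851 + 1216 = 62067

62067


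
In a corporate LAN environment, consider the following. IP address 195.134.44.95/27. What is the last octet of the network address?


Given: IP = 195.134.44.95, prefix = /27
Subnet mask = 255.255.255.224
Last octet of IP: 95
Last octet of mask: 224
Network last octet = 95 AND 224 = 64

64


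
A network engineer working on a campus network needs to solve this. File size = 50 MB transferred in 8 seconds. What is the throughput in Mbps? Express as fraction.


Given: file = 50 MB, time = 8 s
File in Mb = 50 * 8 = 400 Mb
Throughput = 400 / 8 Mbps
Throughput = 50 Mbps

50


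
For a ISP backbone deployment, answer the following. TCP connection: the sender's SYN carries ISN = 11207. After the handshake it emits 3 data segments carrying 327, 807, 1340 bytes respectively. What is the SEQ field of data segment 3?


The SYN occupies sequence number ISN = 11207, so the first data byte is ISN + 1 = 11208.
SEQ of data segment i = (ISN + 1) + sum of payload sizes of segments 1..i-1.
Segment 1: SEQ = 11208, payload = 327 bytes
Segment 2: SEQ = 11535, payload = 807 bytes
Segment 3: SEQ = 12342, payload = 1340 bytes
SEQ of segment 3 = 11208 + 327 + 807 = 12342

12342


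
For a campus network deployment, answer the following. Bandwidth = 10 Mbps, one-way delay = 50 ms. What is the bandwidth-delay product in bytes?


Given: bandwidth = 10 Mbps, delay = 50 ms
BDP in bits = 10 * 10^6 * 50 / 1000
BDP in bits = 500000
BDP in bytes = 500000 / 8 = 62500

62500


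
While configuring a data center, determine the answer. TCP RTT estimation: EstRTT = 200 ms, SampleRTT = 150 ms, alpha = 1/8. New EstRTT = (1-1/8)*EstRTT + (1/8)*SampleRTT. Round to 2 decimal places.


Given: EstRTT = 200 ms, SampleRTT = 150 ms, alpha = 1/8
New EstRTT = (1 - alpha) * EstRTT + alpha * SampleRTT
(7/8) * 200 = 175
(1/8) * 150 = 18.75
New EstRTT = 175 + 18.75 = 193.75 ms -> 193.75 ms (2 dp)

193.75


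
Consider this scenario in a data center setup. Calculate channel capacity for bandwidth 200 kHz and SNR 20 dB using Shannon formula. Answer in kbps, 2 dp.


Given: B = 200 kHz, SNR = 20 dB
SNR linear = 10^(20/10) = 100
1 + SNR = 101
log2(101) = 6.6582114828
C = 200 * 1000 * 6.6582114828 = 1331642.2966 bps
C = 1331.642297 kbps -> 1331.64 kbps (2 dp)

1331.64


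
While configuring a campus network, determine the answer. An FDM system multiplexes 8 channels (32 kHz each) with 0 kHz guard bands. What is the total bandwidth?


Given: 8 channels, 32 kHz each, guard = 0 kHz
Channel bandwidth = 8 * 32 = 256 kHz
Guard bands = 7 gaps * 0 kHz = 0 kHz
Total = 256 + 0 = 256 kHz

256


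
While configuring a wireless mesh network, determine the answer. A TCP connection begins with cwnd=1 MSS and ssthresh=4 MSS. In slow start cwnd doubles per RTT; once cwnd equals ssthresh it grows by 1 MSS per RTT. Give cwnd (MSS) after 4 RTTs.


RTT 0: cwnd = 1 MSS (initial)
RTT 1: cwnd = 2 MSS (slow start, doubled)
RTT 2: cwnd = 4 MSS (slow start, doubled)
RTT 3: cwnd = 5 MSS (congestion avoidance, +1)
RTT 4: cwnd = 6 MSS (congestion avoidance, +1)

6


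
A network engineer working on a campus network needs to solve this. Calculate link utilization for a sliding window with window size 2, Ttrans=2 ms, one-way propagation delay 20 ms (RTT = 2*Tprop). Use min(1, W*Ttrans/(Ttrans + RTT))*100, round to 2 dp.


Given: W = 2, Ttrans = 2 ms, RTT = 40 ms (= 2 * Tprop, Tprop = 20 ms)
Cycle time = Ttrans + RTT = 2 + 40 = 42 ms (first packet sent until its ACK returns)
W * Ttrans = 2 * 2 = 4 ms of sending per cycle
W * Ttrans / (Ttrans + RTT) = 4 / 42 = 0.095238
U = min(1, 0.095238) = 0.095238
U% = 9.52%

9.52


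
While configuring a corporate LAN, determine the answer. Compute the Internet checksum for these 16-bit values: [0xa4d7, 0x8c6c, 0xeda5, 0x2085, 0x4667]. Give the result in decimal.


Given words: [0xa4d7, 0x8c6c, 0xeda5, 0x2085, 0x4667]
Step 1: Sum all words
Raw sum = 42199 + 35948 + 60837 + 8325 + 18023 = 165332
Step 2: Fold carry: (34260 + 2) = 34262
One's complement = ~34262 & 0xFFFF = 31273

31273


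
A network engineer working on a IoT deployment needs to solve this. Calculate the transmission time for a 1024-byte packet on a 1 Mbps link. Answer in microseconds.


Given: packet = 1024 bytes, bandwidth = 1 Mbps
Packet in bits = 1024 * 8 = 8192 bits
Bandwidth = 1 * 10^6 = 1000000 bps
Time = 8192 / 1000000 seconds
Time in us = 8192 * 10^6 / 1000000 = 8192

8192


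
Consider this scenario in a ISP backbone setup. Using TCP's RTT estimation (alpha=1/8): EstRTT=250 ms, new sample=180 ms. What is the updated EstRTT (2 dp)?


Given: EstRTT = 250 ms, SampleRTT = 180 ms, alpha = 1/8
New EstRTT = (1 - alpha) * EstRTT + alpha * SampleRTT
(7/8) * 250 = 218.75
(1/8) * 180 = 22.5
New EstRTT = 218.75 + 22.5 = 241.25 ms -> 241.25 ms (2 dp)

241.25


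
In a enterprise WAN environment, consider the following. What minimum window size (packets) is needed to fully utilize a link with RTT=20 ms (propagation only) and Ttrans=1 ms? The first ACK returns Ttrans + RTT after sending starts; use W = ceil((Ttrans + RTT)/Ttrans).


Given: Ttrans = 1 ms, RTT = 20 ms (= 2 * Tprop, Tprop = 10 ms)
Time until first ACK returns = Ttrans + RTT = 1 + 20 = 21 ms
Need W * Ttrans >= Ttrans + RTT  ->  W >= (Ttrans + RTT) / Ttrans
(Ttrans + RTT) / Ttrans = 21 / 1 = 21
W_min = ceil(21) = 21

21


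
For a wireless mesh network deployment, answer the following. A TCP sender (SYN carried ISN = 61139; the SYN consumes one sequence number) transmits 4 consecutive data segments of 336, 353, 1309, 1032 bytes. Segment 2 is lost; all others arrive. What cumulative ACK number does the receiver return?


SYN uses sequence number 61139; first data byte = ISN + 1 = 61140.
Segment 1: SEQ = 61140, len = 336 B, covers [61140, 61475]
Segment 2: SEQ = 61476, len = 353 B, covers [61476, 61828] [LOST]
Segment 3: SEQ = 61829, len = 1309 B, covers [61829, 63137]
Segment 4: SEQ = 63138, len = 1032 B, covers [63138, 64169]
In-order data received: bytes [61140, 61475] (segments 1..1).
Segment 2 missing -> gap begins at byte 61476; later segments buffered out of order.
Cumulative ACK = next expected in-order byte = 61140 + 336 = 61476

61476


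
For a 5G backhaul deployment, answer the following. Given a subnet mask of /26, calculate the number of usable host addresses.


Given: subnet mask /26
Host bits = 32 - 26 = 6
Total addresses = 2^6 = 64
Usable hosts = 64 - 2 (network + broadcast) = 62

62


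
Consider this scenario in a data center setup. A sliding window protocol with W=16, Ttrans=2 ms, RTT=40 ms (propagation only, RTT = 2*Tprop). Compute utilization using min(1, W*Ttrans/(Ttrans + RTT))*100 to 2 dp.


Given: W = 16, Ttrans = 2 ms, RTT = 40 ms (= 2 * Tprop, Tprop = 20 ms)
Cycle time = Ttrans + RTT = 2 + 40 = 42 ms (first packet sent until its ACK returns)
W * Ttrans = 16 * 2 = 32 ms of sending per cycle
W * Ttrans / (Ttrans + RTT) = 32 / 42 = 0.761905
U = min(1, 0.761905) = 0.761905
U% = 76.19%

76.19


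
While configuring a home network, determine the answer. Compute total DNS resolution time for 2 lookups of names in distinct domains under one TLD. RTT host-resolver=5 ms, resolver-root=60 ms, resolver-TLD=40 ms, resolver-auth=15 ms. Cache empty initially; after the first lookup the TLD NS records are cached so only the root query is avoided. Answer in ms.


Lookup 1 (cold cache): local + root + TLD + auth = 5 + 60 + 40 + 15 = 120 ms
Lookups 2..2 (TLD NS cached -> skip root; new domain -> still ask TLD and auth): local + TLD + auth = 5 + 40 + 15 = 60 ms each
Remaining 1 lookups: 1 * 60 = 60 ms
Total = 120 + 60 = 180 ms

180


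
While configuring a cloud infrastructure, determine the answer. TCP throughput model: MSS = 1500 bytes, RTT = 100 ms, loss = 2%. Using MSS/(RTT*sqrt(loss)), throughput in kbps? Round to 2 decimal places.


Given: MSS = 1500 bytes, RTT = 100 ms, loss = 2%
RTT in seconds = 100 / 1000 = 0.1
Loss rate = 2% = 0.02
sqrt(loss) = sqrt(0.02) = 0.141421356237
Throughput (bytes/s) = 1500 / (0.1 * 0.141421356237) = 106066.0172
Throughput (kbps) = 106066.0172 * 8 / 1000 = 848.528137 -> 848.53 kbps (2 dp)

848.53


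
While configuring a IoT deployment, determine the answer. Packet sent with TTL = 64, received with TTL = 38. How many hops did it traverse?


Given: initial TTL = 64, received TTL = 38
Hops = initial TTL - received TTL
Hops = 64 - 38 = 26

26


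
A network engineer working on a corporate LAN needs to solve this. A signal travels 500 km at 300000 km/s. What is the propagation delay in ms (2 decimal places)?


Given: distance = 500 km, speed = 300000 km/s
Delay = distance / speed = 500 / 300000 seconds
Delay in ms = 500 * 1000 / 300000
Delay = 1.6667 ms
Rounded to 2 dp = 1.67 ms

1.67


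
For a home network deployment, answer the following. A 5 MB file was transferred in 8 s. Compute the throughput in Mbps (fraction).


Given: file = 5 MB, time = 8 s
File in Mb = 5 * 8 = 40 Mb
Throughput = 40 / 8 Mbps
Throughput = 5 Mbps

5


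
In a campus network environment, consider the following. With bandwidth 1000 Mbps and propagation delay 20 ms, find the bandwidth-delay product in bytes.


Given: bandwidth = 1000 Mbps, delay = 20 ms
BDP in bits = 1000 * 10^6 * 20 / 1000
BDP in bits = 20000000
BDP in bytes = 20000000 / 8 = 2500000

2500000


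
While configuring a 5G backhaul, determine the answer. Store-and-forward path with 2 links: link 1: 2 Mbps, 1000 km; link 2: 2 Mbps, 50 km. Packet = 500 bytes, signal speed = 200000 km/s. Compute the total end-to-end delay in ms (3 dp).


Packet = 500 bytes = 4000 bits. Store-and-forward: sum (t_trans + t_prop) per link.
Link 1: t_trans = 4000/(2*10^6) s = 2.0000 ms; t_prop = 1000/200000 s = 5.0000 ms; subtotal = 7.0000 ms
Link 2: t_trans = 4000/(2*10^6) s = 2.0000 ms; t_prop = 50/200000 s = 0.2500 ms; subtotal = 2.2500 ms
End-to-end = 7.0000 + 2.2500 = 9.2500 ms -> 9.250 ms (3 dp)

9.250


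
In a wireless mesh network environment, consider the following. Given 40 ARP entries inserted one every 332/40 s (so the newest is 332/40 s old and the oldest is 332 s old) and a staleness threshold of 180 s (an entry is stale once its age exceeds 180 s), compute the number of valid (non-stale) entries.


Ages are k * 332/40 s for k = 1..40 (spacing = 8.3000 s).
Entry k is valid iff k * 332/40 <= 180 iff k <= 40 * 180 / 332 = 21.6867
n_valid = floor(21.6867) = 21
(n_stale = 40 - 21 = 19)

21


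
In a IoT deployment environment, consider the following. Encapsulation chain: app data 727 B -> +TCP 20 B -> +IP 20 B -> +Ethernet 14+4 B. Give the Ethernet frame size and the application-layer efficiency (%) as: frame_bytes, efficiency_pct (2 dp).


TCP segment = 727 + 20 = 747 B
IP packet = 747 + 20 = 767 B
Ethernet frame = 767 + 14 + 4 = 785 B
Efficiency = app / frame = 727 / 785 = 0.926115 = 92.6115% -> 92.61% (2 dp)

785, 92.61


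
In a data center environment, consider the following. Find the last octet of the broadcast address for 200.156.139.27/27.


Given: IP = 200.156.139.27, prefix = /27
Host bits = 32 - 27 = 5
Network last octet = 27 AND mask = 0
Host part size = 2^5 - 1 = 31
Broadcast last octet = 0 OR 31 = 31

31


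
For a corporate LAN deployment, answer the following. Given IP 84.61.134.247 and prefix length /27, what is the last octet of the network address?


Given: IP = 84.61.134.247, prefix = /27
Subnet mask = 255.255.255.224
Last octet of IP: 247
Last octet of mask: 224
Network last octet = 247 AND 224 = 224

224


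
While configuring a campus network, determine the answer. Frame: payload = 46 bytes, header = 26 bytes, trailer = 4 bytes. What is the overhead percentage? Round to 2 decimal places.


Given: payload = 46 B, header = 26 B, trailer = 4 B
Overhead bytes = header + trailer = 26 + 4 = 30
Total frame = payload + overhead = 46 + 30 = 76
Overhead % = 30 / 76 * 100 = 39.4737% -> 39.47% (2 dp)

39.47


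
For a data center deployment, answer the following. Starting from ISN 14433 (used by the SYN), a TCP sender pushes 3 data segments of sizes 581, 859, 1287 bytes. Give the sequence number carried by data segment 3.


The SYN occupies sequence number ISN = 14433, so the first data byte is ISN + 1 = 14434.
SEQ of data segment i = (ISN + 1) + sum of payload sizes of segments 1..i-1.
Segment 1: SEQ = 14434, payload = 581 bytes
Segment 2: SEQ = 15015, payload = 859 bytes
Segment 3: SEQ = 15874, payload = 1287 bytes
SEQ of segment 3 = 14434 + 581 + 859 = 15874

15874


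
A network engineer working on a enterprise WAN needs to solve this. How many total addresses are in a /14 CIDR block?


Given: CIDR prefix /14
Host bits = 32 - 14 = 18
Total addresses = 2^18 = 262144

262144


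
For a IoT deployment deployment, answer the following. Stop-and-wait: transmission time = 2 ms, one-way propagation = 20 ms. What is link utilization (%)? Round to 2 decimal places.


Given: Ttrans = 2 ms, Tprop = 20 ms
RTT = 2 * Tprop = 2 * 20 = 40 ms
U = Ttrans / (Ttrans + RTT)
U = 2 / (2 + 40)
U = 2 / 42 = 0.047619
U% = 4.76%

4.76


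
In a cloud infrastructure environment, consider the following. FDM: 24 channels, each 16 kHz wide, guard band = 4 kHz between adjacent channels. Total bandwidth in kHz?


Given: 24 channels, 16 kHz each, guard = 4 kHz
Channel bandwidth = 24 * 16 = 384 kHz
Guard bands = 23 gaps * 4 kHz = 92 kHz
Total = 384 + 92 = 476 kHz

476


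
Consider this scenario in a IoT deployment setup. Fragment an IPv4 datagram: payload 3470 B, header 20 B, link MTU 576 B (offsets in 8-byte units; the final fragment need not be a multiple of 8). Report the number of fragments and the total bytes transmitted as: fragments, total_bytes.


Max data per non-final fragment = floor((MTU - header)/8)*8 = floor((576 - 20)/8)*8 = floor(556/8)*8 = 552 B
Final fragment needs no 8-byte alignment: it can carry up to MTU - header = 556 B
Non-final fragments needed = ceil((payload - 556) / 552) = ceil(2914/552) = ceil(5.2790) = 6
Number of fragments = 6 + 1 = 7
Fragment sizes (data): 6 * 552 B + 158 B (last, 158 <= 556 OK)
Total bytes sent = payload + n_frags * header = 3470 + 7*20 = 3470 + 140 = 3610 B

7, 3610


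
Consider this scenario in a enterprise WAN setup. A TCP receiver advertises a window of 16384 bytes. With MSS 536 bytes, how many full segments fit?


Given: RWND = 16384 bytes, MSS = 536 bytes
Full segments = floor(RWND / MSS)
Full segments = floor(16384 / 536)
Full segments = floor(30.5672) = 30

30


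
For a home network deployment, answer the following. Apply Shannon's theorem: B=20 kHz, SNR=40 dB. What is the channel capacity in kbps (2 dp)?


Given: B = 20 kHz, SNR = 40 dB
SNR linear = 10^(40/10) = 10000
1 + SNR = 10001
log2(10001) = 13.2878566418
C = 20 * 1000 * 13.2878566418 = 265757.1328 bps
C = 265.757133 kbps -> 265.76 kbps (2 dp)

265.76


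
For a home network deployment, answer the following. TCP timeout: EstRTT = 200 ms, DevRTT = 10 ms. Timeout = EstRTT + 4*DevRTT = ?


Given: EstRTT = 200 ms, DevRTT = 10 ms
Timeout = EstRTT + 4 * DevRTT
4 * DevRTT = 4 * 10 = 40
Timeout = 200 + 40 = 240 ms

240


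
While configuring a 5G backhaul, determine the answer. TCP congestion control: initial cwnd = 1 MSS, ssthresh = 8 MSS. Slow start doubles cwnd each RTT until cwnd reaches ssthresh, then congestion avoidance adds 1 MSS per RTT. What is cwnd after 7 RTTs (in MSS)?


RTT 0: cwnd = 1 MSS (initial)
RTT 1: cwnd = 2 MSS (slow start, doubled)
RTT 2: cwnd = 4 MSS (slow start, doubled)
RTT 3: cwnd = 8 MSS (slow start, doubled)
RTT 4: cwnd = 9 MSS (congestion avoidance, +1)
RTT 5: cwnd = 10 MSS (congestion avoidance, +1)
RTT 6: cwnd = 11 MSS (congestion avoidance, +1)
RTT 7: cwnd = 12 MSS (congestion avoidance, +1)

12


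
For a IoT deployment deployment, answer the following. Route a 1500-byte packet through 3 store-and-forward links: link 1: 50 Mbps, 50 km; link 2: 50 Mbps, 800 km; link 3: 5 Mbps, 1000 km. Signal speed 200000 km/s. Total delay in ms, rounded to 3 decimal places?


Packet = 1500 bytes = 12000 bits. Store-and-forward: sum (t_trans + t_prop) per link.
Link 1: t_trans = 12000/(50*10^6) s = 0.2400 ms; t_prop = 50/200000 s = 0.2500 ms; subtotal = 0.4900 ms
Link 2: t_trans = 12000/(50*10^6) s = 0.2400 ms; t_prop = 800/200000 s = 4.0000 ms; subtotal = 4.2400 ms
Link 3: t_trans = 12000/(5*10^6) s = 2.4000 ms; t_prop = 1000/200000 s = 5.0000 ms; subtotal = 7.4000 ms
End-to-end = 0.4900 + 4.2400 + 7.4000 = 12.1300 ms -> 12.130 ms (3 dp)

12.130


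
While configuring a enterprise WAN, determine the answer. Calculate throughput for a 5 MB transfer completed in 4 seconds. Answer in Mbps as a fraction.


Given: file = 5 MB, time = 4 s
File in Mb = 5 * 8 = 40 Mb
Throughput = 40 / 4 Mbps
Throughput = 10 Mbps

10


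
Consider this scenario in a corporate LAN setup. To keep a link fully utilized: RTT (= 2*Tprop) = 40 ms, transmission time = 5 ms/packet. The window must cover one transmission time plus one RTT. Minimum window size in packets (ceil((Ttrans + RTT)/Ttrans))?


Given: Ttrans = 5 ms, RTT = 40 ms (= 2 * Tprop, Tprop = 20 ms)
Time until first ACK returns = Ttrans + RTT = 5 + 40 = 45 ms
Need W * Ttrans >= Ttrans + RTT  ->  W >= (Ttrans + RTT) / Ttrans
(Ttrans + RTT) / Ttrans = 45 / 5 = 9
W_min = ceil(9) = 9

9


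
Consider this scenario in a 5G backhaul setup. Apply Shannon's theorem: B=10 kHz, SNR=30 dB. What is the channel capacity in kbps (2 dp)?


Given: B = 10 kHz, SNR = 30 dB
SNR linear = 10^(30/10) = 1000
1 + SNR = 1001
log2(1001) = 9.9672262588
C = 10 * 1000 * 9.9672262588 = 99672.2626 bps
C = 99.672263 kbps -> 99.67 kbps (2 dp)

99.67


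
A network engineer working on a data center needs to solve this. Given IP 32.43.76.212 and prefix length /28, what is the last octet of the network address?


Given: IP = 32.43.76.212, prefix = /28
Subnet mask = 255.255.255.240
Last octet of IP: 212
Last octet of mask: 240
Network last octet = 212 AND 240 = 208

208


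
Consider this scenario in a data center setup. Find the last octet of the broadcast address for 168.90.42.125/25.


Given: IP = 168.90.42.125, prefix = /25
Host bits = 32 - 25 = 7
Network last octet = 125 AND mask = 0
Host part size = 2^7 - 1 = 127
Broadcast last octet = 0 OR 127 = 127

127


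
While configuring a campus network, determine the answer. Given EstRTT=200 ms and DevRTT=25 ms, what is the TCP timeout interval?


Given: EstRTT = 200 ms, DevRTT = 25 ms
Timeout = EstRTT + 4 * DevRTT
4 * DevRTT = 4 * 25 = 100
Timeout = 200 + 100 = 300 ms

300


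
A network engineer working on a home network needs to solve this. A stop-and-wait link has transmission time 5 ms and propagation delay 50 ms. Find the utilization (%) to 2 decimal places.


Given: Ttrans = 5 ms, Tprop = 50 ms
RTT = 2 * Tprop = 2 * 50 = 100 ms
U = Ttrans / (Ttrans + RTT)
U = 5 / (5 + 100)
U = 5 / 105 = 0.047619
U% = 4.76%

4.76


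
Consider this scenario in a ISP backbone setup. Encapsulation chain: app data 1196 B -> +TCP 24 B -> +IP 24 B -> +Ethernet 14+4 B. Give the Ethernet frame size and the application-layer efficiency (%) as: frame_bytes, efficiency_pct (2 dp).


TCP segment = 1196 + 24 = 1220 B
IP packet = 1220 + 24 = 1244 B
Ethernet frame = 1244 + 14 + 4 = 1262 B
Efficiency = app / frame = 1196 / 1262 = 0.947702 = 94.7702% -> 94.77% (2 dp)

1262, 94.77


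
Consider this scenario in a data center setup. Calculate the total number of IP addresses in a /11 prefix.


Given: CIDR prefix /11
Host bits = 32 - 11 = 21
Total addresses = 2^21 = 2097152

2097152


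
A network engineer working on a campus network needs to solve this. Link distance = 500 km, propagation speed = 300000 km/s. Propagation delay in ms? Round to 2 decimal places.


Given: distance = 500 km, speed = 300000 km/s
Delay = distance / speed = 500 / 300000 seconds
Delay in ms = 500 * 1000 / 300000
Delay = 1.6667 ms
Rounded to 2 dp = 1.67 ms

1.67


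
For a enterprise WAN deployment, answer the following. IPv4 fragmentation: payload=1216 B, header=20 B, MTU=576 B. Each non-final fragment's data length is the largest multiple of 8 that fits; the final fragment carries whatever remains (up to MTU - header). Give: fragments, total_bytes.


Max data per non-final fragment = floor((MTU - header)/8)*8 = floor((576 - 20)/8)*8 = floor(556/8)*8 = 552 B
Final fragment needs no 8-byte alignment: it can carry up to MTU - header = 556 B
Non-final fragments needed = ceil((payload - 556) / 552) = ceil(660/552) = ceil(1.1957) = 2
Number of fragments = 2 + 1 = 3
Fragment sizes (data): 2 * 552 B + 112 B (last, 112 <= 556 OK)
Total bytes sent = payload + n_frags * header = 1216 + 3*20 = 1216 + 60 = 1276 B

3, 1276


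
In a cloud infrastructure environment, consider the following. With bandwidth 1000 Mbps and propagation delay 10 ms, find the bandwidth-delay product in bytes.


Given: bandwidth = 1000 Mbps, delay = 10 ms
BDP in bits = 1000 * 10^6 * 10 / 1000
BDP in bits = 10000000
BDP in bytes = 10000000 / 8 = 1250000

1250000


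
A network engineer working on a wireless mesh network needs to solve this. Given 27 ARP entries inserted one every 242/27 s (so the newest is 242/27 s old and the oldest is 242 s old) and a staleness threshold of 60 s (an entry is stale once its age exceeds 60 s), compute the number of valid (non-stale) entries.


Ages are k * 242/27 s for k = 1..27 (spacing = 8.9630 s).
Entry k is valid iff k * 242/27 <= 60 iff k <= 27 * 60 / 242 = 6.6942
n_valid = floor(6.6942) = 6
(n_stale = 27 - 6 = 21)

6


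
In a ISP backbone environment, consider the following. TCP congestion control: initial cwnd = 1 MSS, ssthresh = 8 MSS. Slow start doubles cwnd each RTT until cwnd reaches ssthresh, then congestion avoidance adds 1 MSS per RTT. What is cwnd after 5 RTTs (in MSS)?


RTT 0: cwnd = 1 MSS (initial)
RTT 1: cwnd = 2 MSS (slow start, doubled)
RTT 2: cwnd = 4 MSS (slow start, doubled)
RTT 3: cwnd = 8 MSS (slow start, doubled)
RTT 4: cwnd = 9 MSS (congestion avoidance, +1)
RTT 5: cwnd = 10 MSS (congestion avoidance, +1)

10


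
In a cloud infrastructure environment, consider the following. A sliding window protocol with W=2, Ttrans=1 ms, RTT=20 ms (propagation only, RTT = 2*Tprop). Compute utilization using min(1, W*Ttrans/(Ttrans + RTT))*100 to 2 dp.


Given: W = 2, Ttrans = 1 ms, RTT = 20 ms (= 2 * Tprop, Tprop = 10 ms)
Cycle time = Ttrans + RTT = 1 + 20 = 21 ms (first packet sent until its ACK returns)
W * Ttrans = 2 * 1 = 2 ms of sending per cycle
W * Ttrans / (Ttrans + RTT) = 2 / 21 = 0.095238
U = min(1, 0.095238) = 0.095238
U% = 9.52%

9.52


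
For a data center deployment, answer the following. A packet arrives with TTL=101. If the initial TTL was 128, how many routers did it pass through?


Given: initial TTL = 128, received TTL = 101
Hops = initial TTL - received TTL
Hops = 128 - 101 = 27

27


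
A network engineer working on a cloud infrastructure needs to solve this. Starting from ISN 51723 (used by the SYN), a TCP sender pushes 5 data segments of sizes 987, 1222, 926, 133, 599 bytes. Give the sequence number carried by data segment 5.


The SYN occupies sequence number ISN = 51723, so the first data byte is ISN + 1 = 51724.
SEQ of data segment i = (ISN + 1) + sum of payload sizes of segments 1..i-1.
Segment 1: SEQ = 51724, payload = 987 bytes
Segment 2: SEQ = 52711, payload = 1222 bytes
Segment 3: SEQ = 53933, payload = 926 bytes
Segment 4: SEQ = 54859, payload = 133 bytes
Segment 5: SEQ = 54992, payload = 599 bytes
SEQ of segment 5 = 51724 + 987 + 1222 + 926 + 133 = 54992

54992


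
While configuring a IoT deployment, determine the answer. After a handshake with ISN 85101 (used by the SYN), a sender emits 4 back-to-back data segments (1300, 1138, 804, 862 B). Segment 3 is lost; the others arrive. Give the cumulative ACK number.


SYN uses sequence number 85101; first data byte = ISN + 1 = 85102.
Segment 1: SEQ = 85102, len = 1300 B, covers [85102, 86401]
Segment 2: SEQ = 86402, len = 1138 B, covers [86402, 87539]
Segment 3: SEQ = 87540, len = 804 B, covers [87540, 88343] [LOST]
Segment 4: SEQ = 88344, len = 862 B, covers [88344, 89205]
In-order data received: bytes [85102, 87539] (segments 1..2).
Segment 3 missing -> gap begins at byte 87540; later segments buffered out of order.
Cumulative ACK = next expected in-order byte = 85102 + 1300 + 1138 = 87540

87540


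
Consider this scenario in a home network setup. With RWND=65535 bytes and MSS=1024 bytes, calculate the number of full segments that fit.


Given: RWND = 65535 bytes, MSS = 1024 bytes
Full segments = floor(RWND / MSS)
Full segments = floor(65535 / 1024)
Full segments = floor(63.999) = 63

63


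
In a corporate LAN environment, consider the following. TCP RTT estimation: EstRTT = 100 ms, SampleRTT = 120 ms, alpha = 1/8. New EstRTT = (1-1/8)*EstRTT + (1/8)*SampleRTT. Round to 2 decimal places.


Given: EstRTT = 100 ms, SampleRTT = 120 ms, alpha = 1/8
New EstRTT = (1 - alpha) * EstRTT + alpha * SampleRTT
(7/8) * 100 = 87.5
(1/8) * 120 = 15
New EstRTT = 87.5 + 15 = 102.5 ms -> 102.50 ms (2 dp)

102.50


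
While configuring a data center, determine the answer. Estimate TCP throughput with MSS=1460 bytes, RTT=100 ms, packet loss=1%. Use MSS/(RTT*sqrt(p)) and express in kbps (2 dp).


Given: MSS = 1460 bytes, RTT = 100 ms, loss = 1%
RTT in seconds = 100 / 1000 = 0.1
Loss rate = 1% = 0.01
sqrt(loss) = sqrt(0.01) = 0.1
Throughput (bytes/s) = 1460 / (0.1 * 0.1) = 146000.0000
Throughput (kbps) = 146000.0000 * 8 / 1000 = 1168.000000 -> 1168.00 kbps (2 dp)

1168.00


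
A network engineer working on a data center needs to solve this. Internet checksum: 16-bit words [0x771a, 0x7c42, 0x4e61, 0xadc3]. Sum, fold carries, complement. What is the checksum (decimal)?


Given words: [0x771a, 0x7c42, 0x4e61, 0xadc3]
Step 1: Sum all words
Raw sum = 30490 + 31810 + 20065 + 44483 = 126848
Step 2: Fold carry: (61312 + 1) = 61313
One's complement = ~61313 & 0xFFFF = 4222

4222


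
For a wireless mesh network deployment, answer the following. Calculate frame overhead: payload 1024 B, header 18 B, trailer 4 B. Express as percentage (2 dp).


Given: payload = 1024 B, header = 18 B, trailer = 4 B
Overhead bytes = header + trailer = 18 + 4 = 22
Total frame = payload + overhead = 1024 + 22 = 1046
Overhead % = 22 / 1046 * 100 = 2.1033% -> 2.10% (2 dp)

2.10


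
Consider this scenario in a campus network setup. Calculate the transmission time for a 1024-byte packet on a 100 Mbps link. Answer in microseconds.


Given: packet = 1024 bytes, bandwidth = 100 Mbps
Packet in bits = 1024 * 8 = 8192 bits
Bandwidth = 100 * 10^6 = 100000000 bps
Time = 8192 / 100000000 seconds
Time in us = 8192 * 10^6 / 100000000 = 81.92

81.92


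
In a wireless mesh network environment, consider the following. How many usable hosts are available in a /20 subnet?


Given: subnet mask /20
Host bits = 32 - 20 = 12
Total addresses = 2^12 = 4096
Usable hosts = 4096 - 2 (network + broadcast) = 4094

4094


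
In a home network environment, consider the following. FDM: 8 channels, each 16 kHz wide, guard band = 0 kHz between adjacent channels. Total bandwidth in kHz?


Given: 8 channels, 16 kHz each, guard = 0 kHz
Channel bandwidth = 8 * 16 = 128 kHz
Guard bands = 7 gaps * 0 kHz = 0 kHz
Total = 128 + 0 = 128 kHz

128


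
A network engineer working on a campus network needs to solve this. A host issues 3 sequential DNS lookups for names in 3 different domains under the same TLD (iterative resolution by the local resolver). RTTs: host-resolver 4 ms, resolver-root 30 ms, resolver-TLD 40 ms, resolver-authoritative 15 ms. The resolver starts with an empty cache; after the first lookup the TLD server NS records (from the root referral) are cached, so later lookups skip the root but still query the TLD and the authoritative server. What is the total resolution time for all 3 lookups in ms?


Lookup 1 (cold cache): local + root + TLD + auth = 4 + 30 + 40 + 15 = 89 ms
Lookups 2..3 (TLD NS cached -> skip root; new domain -> still ask TLD and auth): local + TLD + auth = 4 + 40 + 15 = 59 ms each
Remaining 2 lookups: 2 * 59 = 118 ms
Total = 89 + 118 = 207 ms

207


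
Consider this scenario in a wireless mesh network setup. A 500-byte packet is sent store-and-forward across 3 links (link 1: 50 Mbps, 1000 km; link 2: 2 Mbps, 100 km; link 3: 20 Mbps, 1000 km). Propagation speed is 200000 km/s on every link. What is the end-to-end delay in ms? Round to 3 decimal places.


Packet = 500 bytes = 4000 bits. Store-and-forward: sum (t_trans + t_prop) per link.
Link 1: t_trans = 4000/(50*10^6) s = 0.0800 ms; t_prop = 1000/200000 s = 5.0000 ms; subtotal = 5.0800 ms
Link 2: t_trans = 4000/(2*10^6) s = 2.0000 ms; t_prop = 100/200000 s = 0.5000 ms; subtotal = 2.5000 ms
Link 3: t_trans = 4000/(20*10^6) s = 0.2000 ms; t_prop = 1000/200000 s = 5.0000 ms; subtotal = 5.2000 ms
End-to-end = 5.0800 + 2.5000 + 5.2000 = 12.7800 ms -> 12.780 ms (3 dp)

12.780


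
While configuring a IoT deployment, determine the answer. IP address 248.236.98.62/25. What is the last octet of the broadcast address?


Given: IP = 248.236.98.62, prefix = /25
Host bits = 32 - 25 = 7
Network last octet = 62 AND mask = 0
Host part size = 2^7 - 1 = 127
Broadcast last octet = 0 OR 127 = 127

127
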